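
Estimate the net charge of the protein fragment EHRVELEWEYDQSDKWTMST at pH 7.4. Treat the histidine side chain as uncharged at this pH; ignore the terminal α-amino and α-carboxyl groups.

Near pH 7.4, K and R contribute +1 each, D and E contribute −1 each, and every other side chain (His included, as stated) is uncharged.
Positive (K, R): R3, K15 → +2.
Negative (D, E): E1, E5, E7, E9, D11, D14 → −6.
Net charge = (+2) + (−6) = −4.

-4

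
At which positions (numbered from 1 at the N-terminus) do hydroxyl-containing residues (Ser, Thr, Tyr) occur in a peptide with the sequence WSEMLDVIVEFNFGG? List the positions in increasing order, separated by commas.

2

Matching residues: S2.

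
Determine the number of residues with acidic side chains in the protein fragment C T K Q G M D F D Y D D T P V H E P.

5

The acidic residues are Asp (D) and Glu (E), whose side chains end in a carboxylate group.
Matching residues: D7, D9, D11, D12, E17.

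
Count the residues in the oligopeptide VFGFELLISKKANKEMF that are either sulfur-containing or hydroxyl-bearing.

Sulfur-containing: C, M. Hydroxyl-bearing: S, T, Y.
Sulfur-containing residues here: M16 (1).
Hydroxyl-bearing residues here: S9 (1).
The two groups share no amino acid, so total = 1 + 1 = 2.

2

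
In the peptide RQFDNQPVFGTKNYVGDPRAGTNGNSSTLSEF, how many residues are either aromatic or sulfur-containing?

4

Aromatic: F, W, Y. Sulfur-containing: C, M.
Aromatic residues here: F3, F9, Y14, F32 (4).
Sulfur-containing residues here: none (0).
The two groups share no amino acid, so total = 4 + 0 = 4.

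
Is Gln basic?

No

The basic amino acids are Lys (K), Arg (R), and His (H).
Glutamine is not in this group.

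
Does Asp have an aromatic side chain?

No

F, W, and Y each carry an aromatic ring on the side chain.
Aspartate is not in this group.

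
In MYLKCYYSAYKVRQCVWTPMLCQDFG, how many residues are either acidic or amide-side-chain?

3

Acidic: D, E. Amide-side-chain: N, Q.
Acidic residues here: D24 (1).
Amide-side-chain residues here: Q14, Q23 (2).
The two groups share no amino acid, so total = 1 + 2 = 3.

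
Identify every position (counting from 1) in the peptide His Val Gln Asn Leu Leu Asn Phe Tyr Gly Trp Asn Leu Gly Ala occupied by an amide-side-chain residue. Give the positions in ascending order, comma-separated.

3, 4, 7, 12

The amide-side-chain residues are Asn (N) and Gln (Q).
Matching residues: Gln3, Asn4, Asn7, Asn12.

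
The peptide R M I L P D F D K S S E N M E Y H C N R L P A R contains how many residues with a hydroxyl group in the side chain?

3

The –OH-bearing residues are Ser, Thr (aliphatic alcohols), and Tyr (phenol).
Matching residues: S10, S11, Y16.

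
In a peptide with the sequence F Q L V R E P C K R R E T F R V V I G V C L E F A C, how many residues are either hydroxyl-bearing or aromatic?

Hydroxyl-bearing: S, T, Y. Aromatic: F, W, Y.
Hydroxyl-bearing residues here: T13 (1).
Aromatic residues here: F1, F14, F24 (3).
(Y belongs to both groups, but none appear in this sequence.) Total = 1 + 3 = 4.

4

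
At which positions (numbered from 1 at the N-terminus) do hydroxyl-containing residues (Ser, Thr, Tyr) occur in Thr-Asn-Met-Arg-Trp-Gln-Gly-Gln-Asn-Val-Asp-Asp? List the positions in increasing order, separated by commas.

1

Matching residues: Thr1.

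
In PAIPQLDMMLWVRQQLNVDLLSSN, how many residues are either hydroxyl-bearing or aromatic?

3

Hydroxyl-bearing: S, T, Y. Aromatic: F, W, Y.
Hydroxyl-bearing residues here: S22, S23 (2).
Aromatic residues here: W11 (1).
(Y belongs to both groups, but none appear in this sequence.) Total = 2 + 1 = 3.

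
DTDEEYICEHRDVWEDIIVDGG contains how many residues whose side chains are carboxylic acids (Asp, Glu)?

Matching residues: D1, D3, E4, E5, E9, D12, E15, D16, D20.

9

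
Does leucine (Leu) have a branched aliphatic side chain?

Yes

V, L, and I make up the branched-chain aliphatic group.
Leucine is in this group.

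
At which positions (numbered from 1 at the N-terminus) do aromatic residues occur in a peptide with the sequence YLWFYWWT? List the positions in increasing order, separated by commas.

F, W, and Y each carry an aromatic ring on the side chain.
Matching residues: Y1, W3, F4, Y5, W6, W7.

1, 3, 4, 5, 6, 7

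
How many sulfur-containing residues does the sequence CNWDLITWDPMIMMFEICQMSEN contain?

6

Only Cys (C) and Met (M) have a sulfur atom in the side chain.
Matching residues: C1, M11, M13, M14, C18, M20.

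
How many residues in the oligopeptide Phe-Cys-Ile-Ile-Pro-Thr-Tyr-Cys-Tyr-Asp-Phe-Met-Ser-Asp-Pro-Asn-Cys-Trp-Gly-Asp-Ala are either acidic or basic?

3

Acidic: D, E. Basic: H, K, R.
Acidic residues here: Asp10, Asp14, Asp20 (3).
Basic residues here: none (0).
The two groups share no amino acid, so total = 3 + 0 = 3.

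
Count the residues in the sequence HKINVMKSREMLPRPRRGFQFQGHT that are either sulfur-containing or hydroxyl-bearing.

Sulfur-containing: C, M. Hydroxyl-bearing: S, T, Y.
Sulfur-containing residues here: M6, M11 (2).
Hydroxyl-bearing residues here: S8, T25 (2).
The two groups share no amino acid, so total = 2 + 2 = 4.

4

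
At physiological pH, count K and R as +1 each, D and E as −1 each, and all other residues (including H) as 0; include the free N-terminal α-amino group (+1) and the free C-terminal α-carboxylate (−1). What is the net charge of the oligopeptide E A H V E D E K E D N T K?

-4

Positive (K, R): K8, K13 → +2.
Negative (D, E): E1, E5, D6, E7, E9, D10 → −6.
The N-terminus (+1) and C-terminus (−1) cancel.
Net charge = (+2) + (−6) = −4.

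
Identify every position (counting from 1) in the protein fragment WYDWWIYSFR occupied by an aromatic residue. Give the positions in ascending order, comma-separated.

Phenylalanine (F), tryptophan (W), and tyrosine (Y) have aromatic ring side chains.
Matching residues: W1, Y2, W4, W5, Y7, F9.

1, 2, 4, 5, 7, 9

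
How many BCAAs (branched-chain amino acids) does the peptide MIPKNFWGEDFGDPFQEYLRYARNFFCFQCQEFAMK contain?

The BCAAs are Val, Leu, and Ile — aliphatic side chains with a branch point.
Matching residues: I2, L19.

2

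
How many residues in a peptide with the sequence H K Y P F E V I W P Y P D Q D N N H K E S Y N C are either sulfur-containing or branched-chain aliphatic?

Sulfur-containing: C, M. Branched-chain aliphatic: I, L, V.
Sulfur-containing residues here: C24 (1).
Branched-chain aliphatic residues here: V7, I8 (2).
The two groups share no amino acid, so total = 1 + 2 = 3.

3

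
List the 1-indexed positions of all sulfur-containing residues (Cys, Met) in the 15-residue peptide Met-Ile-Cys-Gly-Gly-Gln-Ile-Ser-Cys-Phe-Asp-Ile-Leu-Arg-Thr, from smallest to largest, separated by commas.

1, 3, 9

Matching residues: Met1, Cys3, Cys9.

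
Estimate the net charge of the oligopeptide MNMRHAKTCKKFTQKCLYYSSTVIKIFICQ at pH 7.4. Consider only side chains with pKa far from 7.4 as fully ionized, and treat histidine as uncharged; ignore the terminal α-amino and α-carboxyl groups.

+6

The side chains ionized at physiological pH are Lys/Arg (+1) and Asp/Glu (−1); with His treated as neutral, nothing else contributes.
Positive (K, R): R4, K7, K10, K11, K15, K25 → +6.
Negative (D, E): none → −0.
Net charge = (+6) + (−0) = +6.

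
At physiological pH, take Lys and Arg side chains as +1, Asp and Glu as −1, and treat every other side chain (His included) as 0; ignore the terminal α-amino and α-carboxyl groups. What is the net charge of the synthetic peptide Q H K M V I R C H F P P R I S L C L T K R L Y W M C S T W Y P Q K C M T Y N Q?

+6

Positive (K, R): K3, R7, R13, K20, R21, K33 → +6.
Negative (D, E): none → −0.
Net charge = (+6) + (−0) = +6.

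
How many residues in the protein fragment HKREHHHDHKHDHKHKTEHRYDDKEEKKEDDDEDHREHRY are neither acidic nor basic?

Acidic: D, E. Basic: K, R, H. All other residues are neither.
Matching residues: T17, Y21, Y40.

3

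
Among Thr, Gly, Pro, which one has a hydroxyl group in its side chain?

Serine (S), threonine (T), and tyrosine (Y) each carry a hydroxyl group on the side chain.
Of the listed options, only Thr belongs to this group.

Thr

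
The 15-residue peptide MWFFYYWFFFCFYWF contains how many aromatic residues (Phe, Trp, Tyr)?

Matching residues: W2, F3, F4, Y5, Y6, W7, F8, F9, F10, F12, Y13, W14, F15.

13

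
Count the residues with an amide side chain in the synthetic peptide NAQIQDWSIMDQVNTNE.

6

The amide-side-chain residues are Asn (N) and Gln (Q).
Matching residues: N1, Q3, Q5, Q12, N14, N16.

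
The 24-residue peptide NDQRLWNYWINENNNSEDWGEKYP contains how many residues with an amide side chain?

The amide-side-chain residues are Asn (N) and Gln (Q).
Matching residues: N1, Q3, N7, N11, N13, N14, N15.

7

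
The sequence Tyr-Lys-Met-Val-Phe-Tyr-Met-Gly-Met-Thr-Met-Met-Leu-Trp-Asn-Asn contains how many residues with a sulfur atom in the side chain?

The sulfur-bearing residues are cysteine (–SH) and methionine (–S–CH₃).
Matching residues: Met3, Met7, Met9, Met11, Met12.

5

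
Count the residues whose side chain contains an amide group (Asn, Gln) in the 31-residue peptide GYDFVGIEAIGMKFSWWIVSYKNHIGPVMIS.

1

Matching residues: N23.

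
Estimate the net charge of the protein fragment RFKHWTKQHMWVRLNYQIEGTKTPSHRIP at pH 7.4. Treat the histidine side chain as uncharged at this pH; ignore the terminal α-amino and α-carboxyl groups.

At pH ~7.4 the Lys and Arg side chains are protonated (+1), the Asp and Glu side chains are deprotonated (−1), and with His taken as neutral all other side chains carry no charge.
Positive (K, R): R1, K3, K7, R13, K22, R27 → +6.
Negative (D, E): E19 → −1.
Net charge = (+6) + (−1) = +5.

+5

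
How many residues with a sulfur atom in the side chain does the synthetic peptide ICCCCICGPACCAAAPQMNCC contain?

The sulfur-bearing residues are cysteine (–SH) and methionine (–S–CH₃).
Matching residues: C2, C3, C4, C5, C7, C11, C12, M18, C20, C21.

10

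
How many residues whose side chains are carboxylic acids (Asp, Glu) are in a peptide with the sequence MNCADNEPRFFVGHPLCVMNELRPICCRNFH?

3

Matching residues: D5, E7, E21.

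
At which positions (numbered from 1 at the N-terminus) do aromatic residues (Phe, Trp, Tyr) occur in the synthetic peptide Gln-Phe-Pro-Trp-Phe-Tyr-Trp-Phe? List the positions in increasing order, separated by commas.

Matching residues: Phe2, Trp4, Phe5, Tyr6, Trp7, Phe8.

2, 4, 5, 6, 7, 8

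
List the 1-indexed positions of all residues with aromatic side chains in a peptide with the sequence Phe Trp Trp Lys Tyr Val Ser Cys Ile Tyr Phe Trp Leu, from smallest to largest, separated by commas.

F, W, and Y each carry an aromatic ring on the side chain.
Matching residues: Phe1, Trp2, Trp3, Tyr5, Tyr10, Phe11, Trp12.

1, 2, 3, 5, 10, 11, 12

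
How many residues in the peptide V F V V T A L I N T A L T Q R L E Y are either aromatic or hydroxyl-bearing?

5

Aromatic: F, W, Y. Hydroxyl-bearing: S, T, Y.
Aromatic residues here: F2, Y18 (2).
Hydroxyl-bearing residues here: T5, T10, T13, Y18 (4).
Y is in both groups, so the 1 Y residue must not be double-counted.
Total = 2 + 4 − 1 = 5.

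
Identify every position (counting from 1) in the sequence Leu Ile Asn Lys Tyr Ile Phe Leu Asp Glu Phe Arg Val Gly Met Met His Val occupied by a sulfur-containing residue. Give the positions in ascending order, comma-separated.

15, 16

Only Cys (C) and Met (M) have a sulfur atom in the side chain.
Matching residues: Met15, Met16.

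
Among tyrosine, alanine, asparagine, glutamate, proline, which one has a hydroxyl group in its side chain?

tyrosine

Serine (S), threonine (T), and tyrosine (Y) each carry a hydroxyl group on the side chain.
Of the listed options, only tyrosine belongs to this group.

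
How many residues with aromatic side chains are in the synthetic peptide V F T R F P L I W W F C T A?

5

Phenylalanine (F), tryptophan (W), and tyrosine (Y) have aromatic ring side chains.
Matching residues: F2, F5, W9, W10, F11.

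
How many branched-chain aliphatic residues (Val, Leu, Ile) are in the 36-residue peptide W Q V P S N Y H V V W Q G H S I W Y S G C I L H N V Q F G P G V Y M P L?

Matching residues: V3, V9, V10, I16, I22, L23, V26, V32, L36.

9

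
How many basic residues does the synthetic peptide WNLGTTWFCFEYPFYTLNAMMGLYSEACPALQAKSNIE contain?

Lysine (K), arginine (R), and histidine (H) have basic, nitrogen-containing side chains.
Matching residues: K34.

1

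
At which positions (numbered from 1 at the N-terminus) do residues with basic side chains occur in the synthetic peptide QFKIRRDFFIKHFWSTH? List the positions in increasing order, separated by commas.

3, 5, 6, 11, 12, 17

The basic amino acids are Lys (K), Arg (R), and His (H).
Matching residues: K3, R5, R6, K11, H12, H17.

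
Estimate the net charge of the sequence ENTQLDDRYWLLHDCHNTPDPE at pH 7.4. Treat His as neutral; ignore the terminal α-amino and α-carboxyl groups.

-5

The side chains ionized at physiological pH are Lys/Arg (+1) and Asp/Glu (−1); with His treated as neutral, nothing else contributes.
Positive (K, R): R8 → +1.
Negative (D, E): E1, D6, D7, D14, D20, E22 → −6.
Net charge = (+1) + (−6) = −5.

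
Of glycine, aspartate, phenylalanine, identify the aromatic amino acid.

phenylalanine

The aromatic amino acids are Phe (F, benzyl), Trp (W, indole), and Tyr (Y, phenol).
Of the listed options, only phenylalanine belongs to this group.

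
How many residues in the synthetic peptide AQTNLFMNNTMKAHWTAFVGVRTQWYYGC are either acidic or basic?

Acidic: D, E. Basic: H, K, R.
Acidic residues here: none (0).
Basic residues here: K12, H14, R22 (3).
The two groups share no amino acid, so total = 0 + 3 = 3.

3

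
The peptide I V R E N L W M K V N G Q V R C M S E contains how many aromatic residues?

F, W, and Y each carry an aromatic ring on the side chain.
Matching residues: W7.

1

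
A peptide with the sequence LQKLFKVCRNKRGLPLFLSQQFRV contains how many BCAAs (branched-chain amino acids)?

7

V, L, and I make up the branched-chain aliphatic group.
Matching residues: L1, L4, V7, L14, L16, L18, V24.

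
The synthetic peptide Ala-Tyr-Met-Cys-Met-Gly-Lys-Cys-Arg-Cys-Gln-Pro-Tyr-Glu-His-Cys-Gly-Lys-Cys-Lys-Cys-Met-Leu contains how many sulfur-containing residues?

The sulfur-bearing residues are cysteine (–SH) and methionine (–S–CH₃).
Matching residues: Met3, Cys4, Met5, Cys8, Cys10, Cys16, Cys19, Cys21, Met22.

9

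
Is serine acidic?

No

The acidic residues are Asp (D) and Glu (E), whose side chains end in a carboxylate group.
Serine is not in this group.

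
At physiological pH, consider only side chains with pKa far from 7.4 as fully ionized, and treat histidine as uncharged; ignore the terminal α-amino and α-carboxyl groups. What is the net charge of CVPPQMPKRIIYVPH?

+2

The side chains ionized at physiological pH are Lys/Arg (+1) and Asp/Glu (−1); with His treated as neutral, nothing else contributes.
Positive (K, R): K8, R9 → +2.
Negative (D, E): none → −0.
Net charge = (+2) + (−0) = +2.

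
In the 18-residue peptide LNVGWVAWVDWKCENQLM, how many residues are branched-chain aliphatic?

5

Valine (V), leucine (L), and isoleucine (I) are the branched-chain amino acids.
Matching residues: L1, V3, V6, V9, L17.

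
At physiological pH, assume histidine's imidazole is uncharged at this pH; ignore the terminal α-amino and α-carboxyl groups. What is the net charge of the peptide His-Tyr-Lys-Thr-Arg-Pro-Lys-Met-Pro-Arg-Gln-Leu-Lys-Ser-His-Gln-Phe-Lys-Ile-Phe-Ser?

+6

Near pH 7.4, K and R contribute +1 each, D and E contribute −1 each, and every other side chain (His included, as stated) is uncharged.
Positive (K, R): Lys3, Arg5, Lys7, Arg10, Lys13, Lys18 → +6.
Negative (D, E): none → −0.
Net charge = (+6) + (−0) = +6.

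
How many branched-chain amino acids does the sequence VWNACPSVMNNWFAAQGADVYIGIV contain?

Valine (V), leucine (L), and isoleucine (I) are the branched-chain amino acids.
Matching residues: V1, V8, V20, I22, I24, V25.

6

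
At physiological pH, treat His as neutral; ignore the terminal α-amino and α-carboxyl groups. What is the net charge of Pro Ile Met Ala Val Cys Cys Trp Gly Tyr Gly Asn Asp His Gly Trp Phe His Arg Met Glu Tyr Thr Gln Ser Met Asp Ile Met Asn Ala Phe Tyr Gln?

-2

Near pH 7.4, K and R contribute +1 each, D and E contribute −1 each, and every other side chain (His included, as stated) is uncharged.
Positive (K, R): Arg19 → +1.
Negative (D, E): Asp13, Glu21, Asp27 → −3.
Net charge = (+1) + (−3) = −2.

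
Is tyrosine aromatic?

F, W, and Y each carry an aromatic ring on the side chain.
Tyrosine is in this group.

Yes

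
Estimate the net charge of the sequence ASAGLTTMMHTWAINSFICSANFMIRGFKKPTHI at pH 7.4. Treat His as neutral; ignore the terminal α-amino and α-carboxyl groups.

The side chains ionized at physiological pH are Lys/Arg (+1) and Asp/Glu (−1); with His treated as neutral, nothing else contributes.
Positive (K, R): R26, K29, K30 → +3.
Negative (D, E): none → −0.
Net charge = (+3) + (−0) = +3.

+3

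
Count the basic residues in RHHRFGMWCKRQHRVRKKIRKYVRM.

14

Lysine (K), arginine (R), and histidine (H) have basic, nitrogen-containing side chains.
Matching residues: R1, H2, H3, R4, K10, R11, H13, R14, R16, K17, K18, R20, K21, R24.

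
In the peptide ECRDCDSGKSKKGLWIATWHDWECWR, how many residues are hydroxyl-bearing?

3

The –OH-bearing residues are Ser, Thr (aliphatic alcohols), and Tyr (phenol).
Matching residues: S7, S10, T18.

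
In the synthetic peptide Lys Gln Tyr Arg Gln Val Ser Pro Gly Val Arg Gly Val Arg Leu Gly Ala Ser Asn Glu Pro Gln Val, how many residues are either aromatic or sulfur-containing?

1

Aromatic: F, W, Y. Sulfur-containing: C, M.
Aromatic residues here: Tyr3 (1).
Sulfur-containing residues here: none (0).
The two groups share no amino acid, so total = 1 + 0 = 1.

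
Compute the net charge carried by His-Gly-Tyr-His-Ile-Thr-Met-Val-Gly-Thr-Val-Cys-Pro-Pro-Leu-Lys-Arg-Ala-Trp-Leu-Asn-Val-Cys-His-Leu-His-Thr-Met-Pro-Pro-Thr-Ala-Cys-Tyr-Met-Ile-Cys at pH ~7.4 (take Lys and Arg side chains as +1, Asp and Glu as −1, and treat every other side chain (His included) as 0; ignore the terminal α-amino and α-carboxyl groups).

+2

Positive (K, R): Lys16, Arg17 → +2.
Negative (D, E): none → −0.
Net charge = (+2) + (−0) = +2.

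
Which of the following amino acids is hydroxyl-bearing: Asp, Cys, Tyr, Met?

Tyr

S, T, and Y are the three residues with a side-chain hydroxyl.
Of the listed options, only Tyr belongs to this group.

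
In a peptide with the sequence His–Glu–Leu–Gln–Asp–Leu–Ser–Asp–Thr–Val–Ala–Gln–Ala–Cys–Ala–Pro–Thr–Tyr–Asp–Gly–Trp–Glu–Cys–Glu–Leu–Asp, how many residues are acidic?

The acidic residues are Asp (D) and Glu (E), whose side chains end in a carboxylate group.
Matching residues: Glu2, Asp5, Asp8, Asp19, Glu22, Glu24, Asp26.

7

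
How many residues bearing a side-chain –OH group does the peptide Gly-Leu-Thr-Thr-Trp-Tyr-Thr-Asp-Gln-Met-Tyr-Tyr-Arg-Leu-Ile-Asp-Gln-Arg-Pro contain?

The –OH-bearing residues are Ser, Thr (aliphatic alcohols), and Tyr (phenol).
Matching residues: Thr3, Thr4, Tyr6, Thr7, Tyr11, Tyr12.

6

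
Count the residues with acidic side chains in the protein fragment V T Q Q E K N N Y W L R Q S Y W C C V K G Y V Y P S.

Aspartate (D) and glutamate (E) have carboxylic-acid side chains and are the acidic amino acids.
Matching residues: E5.

1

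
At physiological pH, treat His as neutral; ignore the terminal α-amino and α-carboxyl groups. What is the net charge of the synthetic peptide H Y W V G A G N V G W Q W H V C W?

The side chains ionized at physiological pH are Lys/Arg (+1) and Asp/Glu (−1); with His treated as neutral, nothing else contributes.
Positive (K, R): none → +0.
Negative (D, E): none → −0.
Net charge = (+0) + (−0) = 0.

0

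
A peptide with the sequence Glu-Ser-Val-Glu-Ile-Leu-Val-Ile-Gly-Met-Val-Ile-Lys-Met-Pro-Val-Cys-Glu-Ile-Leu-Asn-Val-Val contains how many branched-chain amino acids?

12

V, L, and I make up the branched-chain aliphatic group.
Matching residues: Val3, Ile5, Leu6, Val7, Ile8, Val11, Ile12, Val16, Ile19, Leu20, Val22, Val23.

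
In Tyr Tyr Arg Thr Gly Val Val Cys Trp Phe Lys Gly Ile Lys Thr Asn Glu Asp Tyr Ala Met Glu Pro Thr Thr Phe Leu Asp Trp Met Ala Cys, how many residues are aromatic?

7

Phenylalanine (F), tryptophan (W), and tyrosine (Y) have aromatic ring side chains.
Matching residues: Tyr1, Tyr2, Trp9, Phe10, Tyr19, Phe26, Trp29.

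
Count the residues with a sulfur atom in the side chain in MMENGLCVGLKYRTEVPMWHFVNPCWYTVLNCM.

7

The sulfur-bearing residues are cysteine (–SH) and methionine (–S–CH₃).
Matching residues: M1, M2, C7, M18, C25, C32, M33.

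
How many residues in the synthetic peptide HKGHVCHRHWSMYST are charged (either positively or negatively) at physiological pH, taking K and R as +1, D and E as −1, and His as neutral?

2

Charged side chains at pH ~7.4: K, R (positive); D, E (negative).
Matching residues: K2, R8.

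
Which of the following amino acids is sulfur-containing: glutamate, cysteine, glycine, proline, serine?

cysteine

The sulfur-bearing residues are cysteine (–SH) and methionine (–S–CH₃).
Of the listed options, only cysteine belongs to this group.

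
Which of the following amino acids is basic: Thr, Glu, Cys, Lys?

The basic amino acids are Lys (K), Arg (R), and His (H).
Of the listed options, only Lys belongs to this group.

Lys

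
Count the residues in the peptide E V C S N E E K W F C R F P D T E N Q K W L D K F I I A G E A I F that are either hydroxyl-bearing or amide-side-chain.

Hydroxyl-bearing: S, T, Y. Amide-side-chain: N, Q.
Hydroxyl-bearing residues here: S4, T16 (2).
Amide-side-chain residues here: N5, N18, Q19 (3).
The two groups share no amino acid, so total = 2 + 3 = 5.

5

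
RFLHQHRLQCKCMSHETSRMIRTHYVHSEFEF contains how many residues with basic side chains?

The basic amino acids are Lys (K), Arg (R), and His (H).
Matching residues: R1, H4, H6, R7, K11, H15, R19, R22, H24, H27.

10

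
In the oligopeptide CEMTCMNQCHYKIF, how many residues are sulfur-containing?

Only Cys (C) and Met (M) have a sulfur atom in the side chain.
Matching residues: C1, M3, C5, M6, C9.

5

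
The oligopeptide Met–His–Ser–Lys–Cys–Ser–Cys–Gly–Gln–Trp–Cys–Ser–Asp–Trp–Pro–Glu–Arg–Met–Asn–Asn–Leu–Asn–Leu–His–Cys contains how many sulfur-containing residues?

6

Cysteine (C, thiol) and methionine (M, thioether) are the two sulfur-containing amino acids.
Matching residues: Met1, Cys5, Cys7, Cys11, Met18, Cys25.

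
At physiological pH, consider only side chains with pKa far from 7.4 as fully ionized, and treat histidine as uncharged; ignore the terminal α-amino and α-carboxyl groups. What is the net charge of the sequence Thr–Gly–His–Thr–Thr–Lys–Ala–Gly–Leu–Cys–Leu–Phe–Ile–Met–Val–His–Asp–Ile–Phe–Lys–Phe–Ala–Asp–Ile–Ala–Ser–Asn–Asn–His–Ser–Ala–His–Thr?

0

Near pH 7.4, K and R contribute +1 each, D and E contribute −1 each, and every other side chain (His included, as stated) is uncharged.
Positive (K, R): Lys6, Lys20 → +2.
Negative (D, E): Asp17, Asp23 → −2.
Net charge = (+2) + (−2) = 0.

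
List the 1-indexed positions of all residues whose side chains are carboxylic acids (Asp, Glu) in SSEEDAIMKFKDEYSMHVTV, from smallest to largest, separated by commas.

Matching residues: E3, E4, D5, D12, E13.

3, 4, 5, 12, 13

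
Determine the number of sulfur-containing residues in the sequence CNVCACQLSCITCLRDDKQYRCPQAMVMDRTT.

8

Only Cys (C) and Met (M) have a sulfur atom in the side chain.
Matching residues: C1, C4, C6, C10, C13, C22, M26, M28.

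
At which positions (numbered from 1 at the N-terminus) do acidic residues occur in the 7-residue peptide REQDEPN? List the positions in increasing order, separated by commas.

Only D (aspartate) and E (glutamate) carry a side-chain carboxylic acid.
Matching residues: E2, D4, E5.

2, 4, 5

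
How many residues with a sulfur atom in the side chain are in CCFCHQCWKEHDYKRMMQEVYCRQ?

7

The sulfur-bearing residues are cysteine (–SH) and methionine (–S–CH₃).
Matching residues: C1, C2, C4, C7, M16, M17, C22.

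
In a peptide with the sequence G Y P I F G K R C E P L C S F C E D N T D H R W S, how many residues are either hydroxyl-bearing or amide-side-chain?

Hydroxyl-bearing: S, T, Y. Amide-side-chain: N, Q.
Hydroxyl-bearing residues here: Y2, S14, T20, S25 (4).
Amide-side-chain residues here: N19 (1).
The two groups share no amino acid, so total = 4 + 1 = 5.

5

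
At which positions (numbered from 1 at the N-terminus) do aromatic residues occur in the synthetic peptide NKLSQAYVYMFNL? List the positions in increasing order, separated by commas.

F, W, and Y each carry an aromatic ring on the side chain.
Matching residues: Y7, Y9, F11.

7, 9, 11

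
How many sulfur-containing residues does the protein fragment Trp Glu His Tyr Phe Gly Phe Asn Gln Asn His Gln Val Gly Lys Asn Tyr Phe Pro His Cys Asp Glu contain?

1

Cysteine (C, thiol) and methionine (M, thioether) are the two sulfur-containing amino acids.
Matching residues: Cys21.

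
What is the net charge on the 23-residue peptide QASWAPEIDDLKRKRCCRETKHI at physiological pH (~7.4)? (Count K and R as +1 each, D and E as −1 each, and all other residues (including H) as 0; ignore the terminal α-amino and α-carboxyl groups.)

Positive (K, R): K12, R13, K14, R15, R18, K21 → +6.
Negative (D, E): E7, D9, D10, E19 → −4.
Net charge = (+6) + (−4) = +2.

+2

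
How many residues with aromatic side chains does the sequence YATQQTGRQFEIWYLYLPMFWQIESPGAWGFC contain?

9

F, W, and Y each carry an aromatic ring on the side chain.
Matching residues: Y1, F10, W13, Y14, Y16, F20, W21, W29, F31.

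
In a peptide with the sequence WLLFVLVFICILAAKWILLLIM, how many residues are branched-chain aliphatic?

V, L, and I make up the branched-chain aliphatic group.
Matching residues: L2, L3, V5, L6, V7, I9, I11, L12, I17, L18, L19, L20, I21.

13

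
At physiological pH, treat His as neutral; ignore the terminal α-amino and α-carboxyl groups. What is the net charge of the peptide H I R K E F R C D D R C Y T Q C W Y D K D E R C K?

+1

At pH ~7.4 the Lys and Arg side chains are protonated (+1), the Asp and Glu side chains are deprotonated (−1), and with His taken as neutral all other side chains carry no charge.
Positive (K, R): R3, K4, R7, R11, K20, R23, K25 → +7.
Negative (D, E): E5, D9, D10, D19, D21, E22 → −6.
Net charge = (+7) + (−6) = +1.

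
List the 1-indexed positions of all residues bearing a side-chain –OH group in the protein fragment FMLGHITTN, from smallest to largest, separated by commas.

Serine (S), threonine (T), and tyrosine (Y) each carry a hydroxyl group on the side chain.
Matching residues: T7, T8.

7, 8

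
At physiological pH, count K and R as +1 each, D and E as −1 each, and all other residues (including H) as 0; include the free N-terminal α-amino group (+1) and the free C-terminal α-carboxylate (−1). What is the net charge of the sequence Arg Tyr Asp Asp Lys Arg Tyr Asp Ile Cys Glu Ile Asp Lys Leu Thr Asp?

Positive (K, R): Arg1, Lys5, Arg6, Lys14 → +4.
Negative (D, E): Asp3, Asp4, Asp8, Glu11, Asp13, Asp17 → −6.
The N-terminus (+1) and C-terminus (−1) cancel.
Net charge = (+4) + (−6) = −2.

-2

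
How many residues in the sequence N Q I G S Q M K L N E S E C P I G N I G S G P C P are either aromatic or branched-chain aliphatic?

Aromatic: F, W, Y. Branched-chain aliphatic: I, L, V.
Aromatic residues here: none (0).
Branched-chain aliphatic residues here: I3, L9, I16, I19 (4).
The two groups share no amino acid, so total = 0 + 4 = 4.

4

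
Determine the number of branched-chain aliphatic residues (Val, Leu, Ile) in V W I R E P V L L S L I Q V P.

Matching residues: V1, I3, V7, L8, L9, L11, I12, V14.

8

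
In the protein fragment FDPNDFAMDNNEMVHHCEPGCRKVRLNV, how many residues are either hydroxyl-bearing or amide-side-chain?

4

Hydroxyl-bearing: S, T, Y. Amide-side-chain: N, Q.
Hydroxyl-bearing residues here: none (0).
Amide-side-chain residues here: N4, N10, N11, N27 (4).
The two groups share no amino acid, so total = 0 + 4 = 4.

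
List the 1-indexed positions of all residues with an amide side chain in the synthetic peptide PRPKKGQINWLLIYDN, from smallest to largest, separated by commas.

Asparagine (N) and glutamine (Q) have uncharged amide side chains.
Matching residues: Q7, N9, N16.

7, 9, 16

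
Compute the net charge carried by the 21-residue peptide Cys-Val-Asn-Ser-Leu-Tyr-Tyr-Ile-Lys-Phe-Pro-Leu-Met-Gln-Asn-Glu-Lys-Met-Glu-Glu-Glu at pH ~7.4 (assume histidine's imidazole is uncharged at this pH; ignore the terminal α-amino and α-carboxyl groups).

The side chains ionized at physiological pH are Lys/Arg (+1) and Asp/Glu (−1); with His treated as neutral, nothing else contributes.
Positive (K, R): Lys9, Lys17 → +2.
Negative (D, E): Glu16, Glu19, Glu20, Glu21 → −4.
Net charge = (+2) + (−4) = −2.

-2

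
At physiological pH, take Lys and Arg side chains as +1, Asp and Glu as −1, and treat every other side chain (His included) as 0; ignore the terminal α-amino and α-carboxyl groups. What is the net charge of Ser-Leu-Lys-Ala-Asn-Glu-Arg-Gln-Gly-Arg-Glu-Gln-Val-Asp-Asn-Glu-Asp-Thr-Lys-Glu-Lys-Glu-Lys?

-1

Positive (K, R): Lys3, Arg7, Arg10, Lys19, Lys21, Lys23 → +6.
Negative (D, E): Glu6, Glu11, Asp14, Glu16, Asp17, Glu20, Glu22 → −7.
Net charge = (+6) + (−7) = −1.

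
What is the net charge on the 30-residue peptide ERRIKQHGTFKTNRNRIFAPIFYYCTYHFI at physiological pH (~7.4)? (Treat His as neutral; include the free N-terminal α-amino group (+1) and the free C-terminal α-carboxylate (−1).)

+5

At pH ~7.4 the Lys and Arg side chains are protonated (+1), the Asp and Glu side chains are deprotonated (−1), and with His taken as neutral all other side chains carry no charge.
Positive (K, R): R2, R3, K5, K11, R14, R16 → +6.
Negative (D, E): E1 → −1.
The N-terminus (+1) and C-terminus (−1) cancel.
Net charge = (+6) + (−1) = +5.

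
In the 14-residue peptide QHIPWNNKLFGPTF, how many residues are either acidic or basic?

2

Acidic: D, E. Basic: H, K, R.
Acidic residues here: none (0).
Basic residues here: H2, K8 (2).
The two groups share no amino acid, so total = 0 + 2 = 2.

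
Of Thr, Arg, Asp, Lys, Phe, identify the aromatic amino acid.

Phe

Phenylalanine (F), tryptophan (W), and tyrosine (Y) have aromatic ring side chains.
Of the listed options, only Phe belongs to this group.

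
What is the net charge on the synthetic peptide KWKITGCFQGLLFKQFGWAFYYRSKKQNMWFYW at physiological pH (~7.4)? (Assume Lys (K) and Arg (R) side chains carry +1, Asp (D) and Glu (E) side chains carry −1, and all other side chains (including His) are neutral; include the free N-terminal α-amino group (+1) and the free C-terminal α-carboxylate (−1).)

Positive (K, R): K1, K3, K14, R23, K25, K26 → +6.
Negative (D, E): none → −0.
The N-terminus (+1) and C-terminus (−1) cancel.
Net charge = (+6) + (−0) = +6.

+6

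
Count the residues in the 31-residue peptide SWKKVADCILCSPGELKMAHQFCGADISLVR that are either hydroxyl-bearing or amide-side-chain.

Hydroxyl-bearing: S, T, Y. Amide-side-chain: N, Q.
Hydroxyl-bearing residues here: S1, S12, S28 (3).
Amide-side-chain residues here: Q21 (1).
The two groups share no amino acid, so total = 3 + 1 = 4.

4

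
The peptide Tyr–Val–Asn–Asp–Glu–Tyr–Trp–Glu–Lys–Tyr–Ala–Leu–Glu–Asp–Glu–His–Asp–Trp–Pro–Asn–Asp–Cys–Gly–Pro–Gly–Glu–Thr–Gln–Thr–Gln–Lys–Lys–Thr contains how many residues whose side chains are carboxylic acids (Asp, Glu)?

Matching residues: Asp4, Glu5, Glu8, Glu13, Asp14, Glu15, Asp17, Asp21, Glu26.

9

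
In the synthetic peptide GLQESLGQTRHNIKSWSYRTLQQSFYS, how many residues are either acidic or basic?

Acidic: D, E. Basic: H, K, R.
Acidic residues here: E4 (1).
Basic residues here: R10, H11, K14, R19 (4).
The two groups share no amino acid, so total = 1 + 4 = 5.

5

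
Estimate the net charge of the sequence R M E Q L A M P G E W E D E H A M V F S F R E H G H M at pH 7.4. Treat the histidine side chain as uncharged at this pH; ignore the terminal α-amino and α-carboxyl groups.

-4

The side chains ionized at physiological pH are Lys/Arg (+1) and Asp/Glu (−1); with His treated as neutral, nothing else contributes.
Positive (K, R): R1, R22 → +2.
Negative (D, E): E3, E10, E12, D13, E14, E23 → −6.
Net charge = (+2) + (−6) = −4.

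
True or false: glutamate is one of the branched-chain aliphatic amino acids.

False

The BCAAs are Val, Leu, and Ile — aliphatic side chains with a branch point.
Glutamate is not in this group.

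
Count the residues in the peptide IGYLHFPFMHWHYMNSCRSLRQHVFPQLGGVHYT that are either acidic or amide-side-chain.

Acidic: D, E. Amide-side-chain: N, Q.
Acidic residues here: none (0).
Amide-side-chain residues here: N15, Q22, Q27 (3).
The two groups share no amino acid, so total = 0 + 3 = 3.

3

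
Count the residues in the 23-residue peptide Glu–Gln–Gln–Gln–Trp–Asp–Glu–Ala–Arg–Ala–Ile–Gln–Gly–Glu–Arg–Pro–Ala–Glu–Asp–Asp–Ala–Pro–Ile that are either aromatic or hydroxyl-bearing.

Aromatic: F, W, Y. Hydroxyl-bearing: S, T, Y.
Aromatic residues here: Trp5 (1).
Hydroxyl-bearing residues here: none (0).
(Y belongs to both groups, but none appear in this sequence.) Total = 1 + 0 = 1.

1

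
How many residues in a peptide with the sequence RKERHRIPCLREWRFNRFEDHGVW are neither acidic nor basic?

Acidic: D, E. Basic: K, R, H. All other residues are neither.
Matching residues: I7, P8, C9, L10, W13, F15, N16, F18, G22, V23, W24.

11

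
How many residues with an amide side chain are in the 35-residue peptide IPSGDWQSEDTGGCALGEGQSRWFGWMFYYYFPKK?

2

The amide-side-chain residues are Asn (N) and Gln (Q).
Matching residues: Q7, Q20.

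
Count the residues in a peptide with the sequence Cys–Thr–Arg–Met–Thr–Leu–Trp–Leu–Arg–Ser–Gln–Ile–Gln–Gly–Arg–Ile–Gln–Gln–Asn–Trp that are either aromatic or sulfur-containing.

Aromatic: F, W, Y. Sulfur-containing: C, M.
Aromatic residues here: Trp7, Trp20 (2).
Sulfur-containing residues here: Cys1, Met4 (2).
The two groups share no amino acid, so total = 2 + 2 = 4.

4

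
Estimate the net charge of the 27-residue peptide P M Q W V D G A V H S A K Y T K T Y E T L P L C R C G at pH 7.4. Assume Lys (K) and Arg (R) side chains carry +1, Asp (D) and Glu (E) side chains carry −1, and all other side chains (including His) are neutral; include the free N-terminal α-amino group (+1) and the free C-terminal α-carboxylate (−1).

+1

Positive (K, R): K13, K16, R25 → +3.
Negative (D, E): D6, E19 → −2.
The N-terminus (+1) and C-terminus (−1) cancel.
Net charge = (+3) + (−2) = +1.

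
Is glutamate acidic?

Only D (aspartate) and E (glutamate) carry a side-chain carboxylic acid.
Glutamate is in this group.

Yes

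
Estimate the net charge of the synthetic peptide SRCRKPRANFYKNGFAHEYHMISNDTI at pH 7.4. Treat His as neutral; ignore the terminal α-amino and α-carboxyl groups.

Near pH 7.4, K and R contribute +1 each, D and E contribute −1 each, and every other side chain (His included, as stated) is uncharged.
Positive (K, R): R2, R4, K5, R7, K12 → +5.
Negative (D, E): E18, D25 → −2.
Net charge = (+5) + (−2) = +3.

+3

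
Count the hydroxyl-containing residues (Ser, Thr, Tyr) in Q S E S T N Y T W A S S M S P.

Matching residues: S2, S4, T5, Y7, T8, S11, S12, S14.

8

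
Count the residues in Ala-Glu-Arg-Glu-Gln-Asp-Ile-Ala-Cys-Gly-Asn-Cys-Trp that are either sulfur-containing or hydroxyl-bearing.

2

Sulfur-containing: C, M. Hydroxyl-bearing: S, T, Y.
Sulfur-containing residues here: Cys9, Cys12 (2).
Hydroxyl-bearing residues here: none (0).
The two groups share no amino acid, so total = 2 + 0 = 2.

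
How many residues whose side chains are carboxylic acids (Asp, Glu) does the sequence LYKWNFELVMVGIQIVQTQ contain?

Matching residues: E7.

1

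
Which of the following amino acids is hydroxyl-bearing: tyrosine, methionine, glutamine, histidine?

tyrosine

Serine (S), threonine (T), and tyrosine (Y) each carry a hydroxyl group on the side chain.
Of the listed options, only tyrosine belongs to this group.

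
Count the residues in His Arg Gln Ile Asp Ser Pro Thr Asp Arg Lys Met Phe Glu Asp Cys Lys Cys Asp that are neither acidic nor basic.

9

Acidic: D, E. Basic: K, R, H. All other residues are neither.
Matching residues: Gln3, Ile4, Ser6, Pro7, Thr8, Met12, Phe13, Cys16, Cys18.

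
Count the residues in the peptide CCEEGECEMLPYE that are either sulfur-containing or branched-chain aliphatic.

Sulfur-containing: C, M. Branched-chain aliphatic: I, L, V.
Sulfur-containing residues here: C1, C2, C7, M9 (4).
Branched-chain aliphatic residues here: L10 (1).
The two groups share no amino acid, so total = 4 + 1 = 5.

5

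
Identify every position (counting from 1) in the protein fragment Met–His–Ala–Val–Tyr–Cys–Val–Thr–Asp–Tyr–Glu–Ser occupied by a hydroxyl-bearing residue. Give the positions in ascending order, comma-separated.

5, 8, 10, 12

The –OH-bearing residues are Ser, Thr (aliphatic alcohols), and Tyr (phenol).
Matching residues: Tyr5, Thr8, Tyr10, Ser12.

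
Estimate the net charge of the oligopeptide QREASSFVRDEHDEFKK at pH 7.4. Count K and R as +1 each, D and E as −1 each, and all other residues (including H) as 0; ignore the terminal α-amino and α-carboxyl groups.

-1

Positive (K, R): R2, R9, K16, K17 → +4.
Negative (D, E): E3, D10, E11, D13, E14 → −5.
Net charge = (+4) + (−5) = −1.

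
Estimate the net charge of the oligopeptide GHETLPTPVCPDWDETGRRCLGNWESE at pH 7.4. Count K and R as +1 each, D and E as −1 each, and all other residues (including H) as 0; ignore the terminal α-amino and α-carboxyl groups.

Positive (K, R): R18, R19 → +2.
Negative (D, E): E3, D12, D14, E15, E25, E27 → −6.
Net charge = (+2) + (−6) = −4.

-4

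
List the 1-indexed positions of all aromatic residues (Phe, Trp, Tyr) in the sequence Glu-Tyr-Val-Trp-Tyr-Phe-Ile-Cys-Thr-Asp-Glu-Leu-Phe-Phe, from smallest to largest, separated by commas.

Matching residues: Tyr2, Trp4, Tyr5, Phe6, Phe13, Phe14.

2, 4, 5, 6, 13, 14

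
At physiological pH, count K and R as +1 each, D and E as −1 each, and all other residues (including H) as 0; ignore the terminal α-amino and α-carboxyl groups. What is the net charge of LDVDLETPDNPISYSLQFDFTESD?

-7

Positive (K, R): none → +0.
Negative (D, E): D2, D4, E6, D9, D19, E22, D24 → −7.
Net charge = (+0) + (−7) = −7.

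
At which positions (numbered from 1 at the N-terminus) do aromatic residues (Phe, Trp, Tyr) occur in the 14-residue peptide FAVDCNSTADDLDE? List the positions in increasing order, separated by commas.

Matching residues: F1.

1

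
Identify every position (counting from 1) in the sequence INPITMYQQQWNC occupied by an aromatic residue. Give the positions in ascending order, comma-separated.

7, 11

The aromatic amino acids are Phe (F, benzyl), Trp (W, indole), and Tyr (Y, phenol).
Matching residues: Y7, W11.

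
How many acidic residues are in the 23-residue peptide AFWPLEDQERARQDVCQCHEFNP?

Aspartate (D) and glutamate (E) have carboxylic-acid side chains and are the acidic amino acids.
Matching residues: E6, D7, E9, D14, E20.

5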